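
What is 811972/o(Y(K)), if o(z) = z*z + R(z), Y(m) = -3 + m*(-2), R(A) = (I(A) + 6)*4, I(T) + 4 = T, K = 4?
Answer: 811972/85 ≈ 9552.6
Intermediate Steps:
I(T) = -4 + T
R(A) = 8 + 4*A (R(A) = ((-4 + A) + 6)*4 = (2 + A)*4 = 8 + 4*A)
Y(m) = -3 - 2*m
o(z) = 8 + z**2 + 4*z (o(z) = z*z + (8 + 4*z) = z**2 + (8 + 4*z) = 8 + z**2 + 4*z)
811972/o(Y(K)) = 811972/(8 + (-3 - 2*4)**2 + 4*(-3 - 2*4)) = 811972/(8 + (-3 - 8)**2 + 4*(-3 - 8)) = 811972/(8 + (-11)**2 + 4*(-11)) = 811972/(8 + 121 - 44) = 811972/85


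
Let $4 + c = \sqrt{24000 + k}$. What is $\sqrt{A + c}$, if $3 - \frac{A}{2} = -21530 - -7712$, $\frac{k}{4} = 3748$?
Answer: $\sqrt{27638 + 4 \sqrt{2437}} \approx 166.84$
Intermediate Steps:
$k = 14992$ ($k = 4 \cdot 3748 = 14992$)
$c = -4 + 4 \sqrt{2437}$ ($c = -4 + \sqrt{24000 + 14992} = -4 + \sqrt{38992} = -4 + 4 \sqrt{2437} \approx 193.46$)
$A = 27642$ ($A = 6 - 2 \left(-21530 - -7712\right) = 6 - 2 \left(-21530 + 7712\right) = 6 - -27636 = 6 + 27636 = 27642$)
$\sqrt{A + c} = \sqrt{27642 - \left(4 - 4 \sqrt{2437}\right)} = \sqrt{27638 + 4 \sqrt{2437}}$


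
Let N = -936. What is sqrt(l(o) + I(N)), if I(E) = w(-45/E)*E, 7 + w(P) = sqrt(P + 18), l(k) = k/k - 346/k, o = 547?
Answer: sqrt(1960527315 - 5385762*sqrt(48802))/547 ≈ 50.754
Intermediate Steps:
l(k) = 1 - 346/k
w(P) = -7 + sqrt(18 + P) (w(P) = -7 + sqrt(P + 18) = -7 + sqrt(18 + P))
I(E) = E*(-7 + sqrt(18 - 45/E)) (I(E) = (-7 + sqrt(18 - 45/E))*E = E*(-7 + sqrt(18 - 45/E)))
sqrt(l(o) + I(N)) = sqrt((-346 + 547)/547 - 936*(-7 + 3*sqrt((-5 + 2*(-936))/(-936)))) = sqrt((1/547)*201 - 936*(-7 + 3*sqrt(-(-5 - 1872)/936))) = sqrt(201/547 - 936*(-7 + 3*sqrt(-1/936*(-1877)))) = sqrt(201/547 - 936*(-7 + 3*sqrt(1877/936))) = sqrt(201/547 - 936*(-7 + 3*(sqrt(48802)/156))) = sqrt(201/547 - 936*(-7 + sqrt(48802)/52)) = sqrt(201/547 + (6552 - 18*sqrt(48802))) = sqrt(3584145/547 - 18*sqrt(48802))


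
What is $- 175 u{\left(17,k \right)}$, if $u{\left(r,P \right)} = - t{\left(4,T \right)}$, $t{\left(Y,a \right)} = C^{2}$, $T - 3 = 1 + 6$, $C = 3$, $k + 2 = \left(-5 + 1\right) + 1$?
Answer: $1575$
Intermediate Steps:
$k = -5$ ($k = -2 + \left(\left(-5 + 1\right) + 1\right) = -2 + \left(-4 + 1\right) = -2 - 3 = -5$)
$T = 10$ ($T = 3 + \left(1 + 6\right) = 3 + 7 = 10$)
$t{\left(Y,a \right)} = 9$ ($t{\left(Y,a \right)} = 3^{2} = 9$)
$u{\left(r,P \right)} = -9$ ($u{\left(r,P \right)} = \left(-1\right) 9 = -9$)
$- 175 u{\left(17,k \right)} = \left(-175\right) \left(-9\right) = 1575$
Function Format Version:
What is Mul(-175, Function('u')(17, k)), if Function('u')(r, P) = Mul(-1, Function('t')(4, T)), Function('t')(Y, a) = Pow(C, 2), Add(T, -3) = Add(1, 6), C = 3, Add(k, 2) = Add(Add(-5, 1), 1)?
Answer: 1575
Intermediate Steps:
k = -5 (k = Add(-2, Add(Add(-5, 1), 1)) = Add(-2, Add(-4, 1)) = Add(-2, -3) = -5)
T = 10 (T = Add(3, Add(1, 6)) = Add(3, 7) = 10)
Function('t')(Y, a) = 9 (Function('t')(Y, a) = Pow(3, 2) = 9)
Function('u')(r, P) = -9 (Function('u')(r, P) = Mul(-1, 9) = -9)
Mul(-175, Function('u')(17, k)) = Mul(-175, -9) = 1575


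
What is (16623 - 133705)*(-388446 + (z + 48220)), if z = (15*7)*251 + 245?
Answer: 36719959332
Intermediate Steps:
z = 26600 (z = 105*251 + 245 = 26355 + 245 = 26600)
(16623 - 133705)*(-388446 + (z + 48220)) = (16623 - 133705)*(-388446 + (26600 + 48220)) = -117082*(-388446 + 74820) = -117082*(-313626) = 36719959332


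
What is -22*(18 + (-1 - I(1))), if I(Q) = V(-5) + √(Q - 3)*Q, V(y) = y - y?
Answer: -374 + 22*I*√2 ≈ -374.0 + 31.113*I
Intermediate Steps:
V(y) = 0
I(Q) = Q*√(-3 + Q) (I(Q) = 0 + √(Q - 3)*Q = 0 + √(-3 + Q)*Q = 0 + Q*√(-3 + Q) = Q*√(-3 + Q))
-22*(18 + (-1 - I(1))) = -22*(18 + (-1 - √(-3 + 1))) = -22*(18 + (-1 - √(-2))) = -22*(18 + (-1 - I*√2)) = -22*(17 - I*√2) = -374 + 22*I*√2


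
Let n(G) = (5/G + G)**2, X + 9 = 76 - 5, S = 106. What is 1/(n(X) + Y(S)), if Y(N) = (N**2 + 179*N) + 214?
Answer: 3844/131764657 ≈ 2.9173e-5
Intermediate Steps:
X = 62 (X = -9 + (76 - 5) = -9 + 71 = 62)
Y(N) = 214 + N**2 + 179*N
n(G) = (G + 5/G)**2
1/(n(X) + Y(S)) = 1/((5 + 62**2)**2/62**2 + (214 + 106**2 + 179*106)) = 1/((5 + 3844)**2/3844 + (214 + 11236 + 18974)) = 1/((1/3844)*3849**2 + 30424) = 1/((1/3844)*14814801 + 30424) = 1/(14814801/3844 + 30424) = 1/(131764657/3844) = 3844/131764657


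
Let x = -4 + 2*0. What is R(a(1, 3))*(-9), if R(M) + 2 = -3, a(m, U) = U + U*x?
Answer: 45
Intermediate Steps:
x = -4 (x = -4 + 0 = -4)
a(m, U) = -3*U (a(m, U) = U + U*(-4) = U - 4*U = -3*U)
R(M) = -5 (R(M) = -2 - 3 = -5)
R(a(1, 3))*(-9) = -5*(-9) = 45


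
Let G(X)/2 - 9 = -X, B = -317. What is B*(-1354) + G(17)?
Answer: 429202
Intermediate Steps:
G(X) = 18 - 2*X (G(X) = 18 + 2*(-X) = 18 - 2*X)
B*(-1354) + G(17) = -317*(-1354) + (18 - 2*17) = 429218 + (18 - 34) = 429218 - 16 = 429202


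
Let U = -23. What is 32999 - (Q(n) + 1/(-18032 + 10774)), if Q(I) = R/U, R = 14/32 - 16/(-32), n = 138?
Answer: 44069295147/1335472 ≈ 32999.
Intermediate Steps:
R = 15/16 (R = 14*(1/32) - 16*(-1/32) = 7/16 + ½ = 15/16 ≈ 0.93750)
Q(I) = -15/368 (Q(I) = (15/16)/(-23) = (15/16)*(-1/23) = -15/368)
32999 - (Q(n) + 1/(-18032 + 10774)) = 32999 - (-15/368 + 1/(-18032 + 10774)) = 32999 - (-15/368 + 1/(-7258)) = 32999 - (-15/368 - 1/7258) = 32999 - 1*(-54619/1335472) = 32999 + 54619/1335472 = 44069295147/1335472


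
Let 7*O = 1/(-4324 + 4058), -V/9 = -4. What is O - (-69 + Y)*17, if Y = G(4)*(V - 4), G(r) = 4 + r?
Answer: -5919299/1862 ≈ -3179.0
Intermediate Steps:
V = 36 (V = -9*(-4) = 36)
Y = 256 (Y = (4 + 4)*(36 - 4) = 8*32 = 256)
O = -1/1862 (O = 1/(7*(-4324 + 4058)) = (1/7)/(-266) = (1/7)*(-1/266) = -1/1862 ≈ -0.00053706)
O - (-69 + Y)*17 = -1/1862 - (-69 + 256)*17 = -1/1862 - 187*17 = -1/1862 - 1*3179 = -1/1862 - 3179 = -5919299/1862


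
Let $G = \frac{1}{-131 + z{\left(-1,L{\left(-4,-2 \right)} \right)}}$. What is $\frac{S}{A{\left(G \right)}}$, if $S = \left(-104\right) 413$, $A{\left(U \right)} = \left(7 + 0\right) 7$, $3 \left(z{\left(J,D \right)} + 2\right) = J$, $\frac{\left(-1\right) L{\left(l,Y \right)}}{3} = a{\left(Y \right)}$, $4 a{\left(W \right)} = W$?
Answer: $- \frac{6136}{7} \approx -876.57$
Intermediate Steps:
$a{\left(W \right)} = \frac{W}{4}$
$L{\left(l,Y \right)} = - \frac{3 Y}{4}$ ($L{\left(l,Y \right)} = - 3 \frac{Y}{4} = - \frac{3 Y}{4}$)
$z{\left(J,D \right)} = -2 + \frac{J}{3}$
$G = - \frac{3}{400}$ ($G = \frac{1}{-131 + \left(-2 + \frac{1}{3} \left(-1\right)\right)} = \frac{1}{-131 - \frac{7}{3}} = \frac{1}{- \frac{400}{3}} = - \frac{3}{400} \approx -0.0075$)
$A{\left(U \right)} = 49$ ($A{\left(U \right)} = 7 \cdot 7 = 49$)
$S = -42952$
$\frac{S}{A{\left(G \right)}} = - \frac{42952}{49} = \left(-42952\right) \frac{1}{49} = - \frac{6136}{7}$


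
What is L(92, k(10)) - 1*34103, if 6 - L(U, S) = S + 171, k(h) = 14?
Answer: -34282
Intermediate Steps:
L(U, S) = -165 - S (L(U, S) = 6 - (S + 171) = 6 - (171 + S) = 6 + (-171 - S) = -165 - S)
L(92, k(10)) - 1*34103 = (-165 - 1*14) - 1*34103 = (-165 - 14) - 34103 = -179 - 34103 = -34282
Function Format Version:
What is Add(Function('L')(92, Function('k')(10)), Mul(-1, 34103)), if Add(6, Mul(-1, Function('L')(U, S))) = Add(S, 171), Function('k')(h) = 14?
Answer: -34282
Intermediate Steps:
Function('L')(U, S) = Add(-165, Mul(-1, S)) (Function('L')(U, S) = Add(6, Mul(-1, Add(S, 171))) = Add(6, Mul(-1, Add(171, S))) = Add(6, Add(-171, Mul(-1, S))) = Add(-165, Mul(-1, S)))
Add(Function('L')(92, Function('k')(10)), Mul(-1, 34103)) = Add(Add(-165, Mul(-1, 14)), Mul(-1, 34103)) = Add(Add(-165, -14), -34103) = Add(-179, -34103) = -34282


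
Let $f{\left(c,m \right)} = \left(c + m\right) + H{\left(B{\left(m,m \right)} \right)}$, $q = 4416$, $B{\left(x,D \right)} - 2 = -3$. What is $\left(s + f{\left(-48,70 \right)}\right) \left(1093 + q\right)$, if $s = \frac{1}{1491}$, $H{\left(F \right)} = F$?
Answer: $\frac{24642544}{213} \approx 1.1569 \cdot 10^{5}$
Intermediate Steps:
$B{\left(x,D \right)} = -1$ ($B{\left(x,D \right)} = 2 - 3 = -1$)
$s = \frac{1}{1491} \approx 0.00067069$
$f{\left(c,m \right)} = -1 + c + m$ ($f{\left(c,m \right)} = \left(c + m\right) - 1 = -1 + c + m$)
$\left(s + f{\left(-48,70 \right)}\right) \left(1093 + q\right) = \left(\frac{1}{1491} - -21\right) \left(1093 + 4416\right) = \left(\frac{1}{1491} + 21\right) 5509 = \frac{31312}{1491} \cdot 5509 = \frac{24642544}{213}$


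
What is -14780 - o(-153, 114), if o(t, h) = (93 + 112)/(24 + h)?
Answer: -2039845/138 ≈ -14781.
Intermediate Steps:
o(t, h) = 205/(24 + h)
-14780 - o(-153, 114) = -14780 - 205/(24 + 114) = -14780 - 205/138 = -2039845/138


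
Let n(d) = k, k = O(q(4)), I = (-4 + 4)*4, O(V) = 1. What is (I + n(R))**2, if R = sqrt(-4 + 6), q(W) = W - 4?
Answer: 1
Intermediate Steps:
q(W) = -4 + W
R = sqrt(2) ≈ 1.4142
I = 0 (I = 0*4 = 0)
k = 1
n(d) = 1
(I + n(R))**2 = (0 + 1)**2 = 1**2 = 1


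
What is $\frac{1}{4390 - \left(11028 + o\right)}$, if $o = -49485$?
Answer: $\frac{1}{42847} \approx 2.3339 \cdot 10^{-5}$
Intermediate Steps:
$\frac{1}{4390 - \left(11028 + o\right)} = \frac{1}{4390 - -38457} = \frac{1}{4390 + \left(-11028 + 49485\right)} = \frac{1}{4390 + 38457} = \frac{1}{42847}$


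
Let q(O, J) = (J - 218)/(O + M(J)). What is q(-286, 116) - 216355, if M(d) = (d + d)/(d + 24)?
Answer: -1076580695/4976 ≈ -2.1635e+5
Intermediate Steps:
M(d) = 2*d/(24 + d) (M(d) = (2*d)/(24 + d) = 2*d/(24 + d))
q(O, J) = (-218 + J)/(O + 2*J/(24 + J)) (q(O, J) = (J - 218)/(O + 2*J/(24 + J)) = (-218 + J)/(O + 2*J/(24 + J)))
q(-286, 116) - 216355 = (-218 + 116)*(24 + 116)/(2*116 - 286*(24 + 116)) - 216355 = -102*140/(232 - 286*140) - 216355 = -102*140/(232 - 40040) - 216355 = -102*140/(-39808) - 216355 = -1/39808*(-102)*140 - 216355 = 1785/4976 - 216355 = -1076580695/4976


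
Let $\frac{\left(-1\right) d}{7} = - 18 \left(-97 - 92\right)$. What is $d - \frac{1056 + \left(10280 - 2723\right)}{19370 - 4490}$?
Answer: $- \frac{118120311}{4960} \approx -23815.0$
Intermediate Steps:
$d = -23814$ ($d = - 7 \left(- 18 \left(-97 - 92\right)\right) = - 7 \left(\left(-18\right) \left(-189\right)\right) = \left(-7\right) 3402 = -23814$)
$d - \frac{1056 + \left(10280 - 2723\right)}{19370 - 4490} = -23814 - \frac{1056 + \left(10280 - 2723\right)}{19370 - 4490} = -23814 - \frac{1056 + 7557}{14880} = -23814 - 8613 \cdot \frac{1}{14880} = -23814 - \frac{2871}{4960} = - \frac{118120311}{4960}$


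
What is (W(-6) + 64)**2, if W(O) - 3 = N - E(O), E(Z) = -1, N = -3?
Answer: 4225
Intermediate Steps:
W(O) = 1 (W(O) = 3 + (-3 - 1*(-1)) = 3 + (-3 + 1) = 3 - 2 = 1)
(W(-6) + 64)**2 = (1 + 64)**2 = 65**2 = 4225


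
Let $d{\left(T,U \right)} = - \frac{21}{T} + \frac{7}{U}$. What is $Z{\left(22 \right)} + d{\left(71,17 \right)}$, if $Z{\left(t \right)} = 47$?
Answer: $\frac{56869}{1207} \approx 47.116$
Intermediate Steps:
$Z{\left(22 \right)} + d{\left(71,17 \right)} = 47 + \left(- \frac{21}{71} + \frac{7}{17}\right) = 47 + \frac{140}{1207} = \frac{56869}{1207}$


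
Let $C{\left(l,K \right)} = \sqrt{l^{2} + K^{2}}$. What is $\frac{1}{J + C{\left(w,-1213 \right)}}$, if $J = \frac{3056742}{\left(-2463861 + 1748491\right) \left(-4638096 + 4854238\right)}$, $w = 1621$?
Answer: $\frac{118159510229281170}{24499587091181092288425315359} + \frac{5976952261931806612900 \sqrt{4099010}}{24499587091181092288425315359} \approx 0.00049392$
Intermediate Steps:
$C{\left(l,K \right)} = \sqrt{K^{2} + l^{2}}$
$J = - \frac{1528371}{77310751270}$ ($J = \frac{3056742}{\left(-715370\right) 216142} = \frac{3056742}{-154621502540} = 3056742 \left(- \frac{1}{154621502540}\right) = - \frac{1528371}{77310751270} \approx -1.9769 \cdot 10^{-5}$)
$\frac{1}{J + C{\left(w,-1213 \right)}} = \frac{1}{- \frac{1528371}{77310751270} + \sqrt{\left(-1213\right)^{2} + 1621^{2}}} = \frac{1}{- \frac{1528371}{77310751270} + \sqrt{1471369 + 2627641}} = \frac{1}{- \frac{1528371}{77310751270} + \sqrt{4099010}}$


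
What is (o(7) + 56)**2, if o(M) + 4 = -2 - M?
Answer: 1849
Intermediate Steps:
o(M) = -6 - M (o(M) = -4 + (-2 - M) = -6 - M)
(o(7) + 56)**2 = ((-6 - 1*7) + 56)**2 = ((-6 - 7) + 56)**2 = (-13 + 56)**2 = 43**2 = 1849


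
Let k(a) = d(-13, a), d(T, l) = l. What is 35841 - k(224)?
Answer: 35617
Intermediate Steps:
k(a) = a
35841 - k(224) = 35841 - 1*224 = 35841 - 224 = 35617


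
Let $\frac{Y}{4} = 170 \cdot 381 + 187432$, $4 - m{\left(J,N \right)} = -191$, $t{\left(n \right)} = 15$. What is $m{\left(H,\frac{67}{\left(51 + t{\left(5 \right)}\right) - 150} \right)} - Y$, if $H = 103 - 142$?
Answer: $-1008613$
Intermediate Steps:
$H = -39$ ($H = 103 - 142 = -39$)
$m{\left(J,N \right)} = 195$ ($m{\left(J,N \right)} = 4 - -191 = 4 + 191 = 195$)
$Y = 1008808$ ($Y = 4 \left(170 \cdot 381 + 187432\right) = 4 \left(64770 + 187432\right) = 4 \cdot 252202 = 1008808$)
$m{\left(H,\frac{67}{\left(51 + t{\left(5 \right)}\right) - 150} \right)} - Y = 195 - 1008808 = -1008613$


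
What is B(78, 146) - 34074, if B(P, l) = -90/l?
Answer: -2487447/73 ≈ -34075.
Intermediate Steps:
B(78, 146) - 34074 = -90/146 - 34074 = -90*1/146 - 34074 = -45/73 - 34074 = -2487447/73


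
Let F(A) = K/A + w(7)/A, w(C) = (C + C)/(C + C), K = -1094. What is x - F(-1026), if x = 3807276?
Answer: 3906264083/1026 ≈ 3.8073e+6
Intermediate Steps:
w(C) = 1 (w(C) = (2*C)/((2*C)) = (2*C)*(1/(2*C)) = 1)
F(A) = -1093/A (F(A) = -1094/A + 1/A = -1093/A)
x - F(-1026) = 3807276 - (-1093)/(-1026) = 3807276 - (-1093)*(-1)/1026 = 3807276 - 1*1093/1026 = 3807276 - 1093/1026 = 3906264083/1026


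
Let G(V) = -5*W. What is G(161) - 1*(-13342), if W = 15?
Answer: 13267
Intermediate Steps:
G(V) = -75 (G(V) = -5*15 = -75)
G(161) - 1*(-13342) = -75 - 1*(-13342) = -75 + 13342 = 13267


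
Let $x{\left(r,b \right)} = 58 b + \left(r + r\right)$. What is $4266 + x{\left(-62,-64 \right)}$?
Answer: $430$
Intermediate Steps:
$x{\left(r,b \right)} = 2 r + 58 b$ ($x{\left(r,b \right)} = 58 b + 2 r = 2 r + 58 b$)
$4266 + x{\left(-62,-64 \right)} = 4266 + \left(2 \left(-62\right) + 58 \left(-64\right)\right) = 4266 - 3836 = 430$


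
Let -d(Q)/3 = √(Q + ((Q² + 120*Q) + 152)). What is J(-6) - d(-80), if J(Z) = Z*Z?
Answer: 36 + 6*I*√782 ≈ 36.0 + 167.79*I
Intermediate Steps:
J(Z) = Z²
d(Q) = -3*√(152 + Q² + 121*Q) (d(Q) = -3*√(Q + ((Q² + 120*Q) + 152)) = -3*√(Q + (152 + Q² + 120*Q)) = -3*√(152 + Q² + 121*Q))
J(-6) - d(-80) = (-6)² - (-3)*√(152 + (-80)² + 121*(-80)) = 36 - (-3)*√(152 + 6400 - 9680) = 36 - (-3)*√(-3128) = 36 - (-3)*2*I*√782 = 36 - (-6)*I*√782 = 36 + 6*I*√782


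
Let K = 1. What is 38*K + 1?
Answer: 39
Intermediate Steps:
38*K + 1 = 38*1 + 1 = 38 + 1 = 39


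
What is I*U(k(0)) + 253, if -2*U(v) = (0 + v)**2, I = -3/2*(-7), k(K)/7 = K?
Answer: 253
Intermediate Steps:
k(K) = 7*K
I = 21/2 (I = -3/2*(-7) = 21/2 ≈ 10.500)
U(v) = -v**2/2 (U(v) = -(0 + v)**2/2 = -v**2/2)
I*U(k(0)) + 253 = 21*(-(7*0)**2/2)/2 + 253 = 21*(-1/2*0**2)/2 + 253 = 21*(-1/2*0)/2 + 253 = (21/2)*0 + 253 = 0 + 253 = 253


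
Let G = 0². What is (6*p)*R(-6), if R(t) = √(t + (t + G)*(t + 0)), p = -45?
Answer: -270*√30 ≈ -1478.9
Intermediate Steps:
G = 0
R(t) = √(t + t²) (R(t) = √(t + (t + 0)*(t + 0)) = √(t + t*t) = √(t + t²))
(6*p)*R(-6) = (6*(-45))*√(-6*(1 - 6)) = -270*√30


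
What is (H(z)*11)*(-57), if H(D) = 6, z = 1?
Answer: -3762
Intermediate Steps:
(H(z)*11)*(-57) = (6*11)*(-57) = 66*(-57) = -3762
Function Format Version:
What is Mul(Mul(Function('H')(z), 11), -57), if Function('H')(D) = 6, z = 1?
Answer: -3762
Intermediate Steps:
Mul(Mul(Function('H')(z), 11), -57) = Mul(Mul(6, 11), -57) = Mul(66, -57) = -3762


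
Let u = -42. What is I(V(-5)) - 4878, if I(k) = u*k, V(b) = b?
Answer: -4668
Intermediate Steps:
I(k) = -42*k
I(V(-5)) - 4878 = -42*(-5) - 4878 = 210 - 4878 = -4668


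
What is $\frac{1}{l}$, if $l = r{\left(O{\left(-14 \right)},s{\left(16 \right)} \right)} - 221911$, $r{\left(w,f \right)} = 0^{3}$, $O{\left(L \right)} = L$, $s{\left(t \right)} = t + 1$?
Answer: $- \frac{1}{221911} \approx -4.5063 \cdot 10^{-6}$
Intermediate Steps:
$s{\left(t \right)} = 1 + t$
$r{\left(w,f \right)} = 0$
$l = -221911$ ($l = 0 - 221911 = -221911$)
$\frac{1}{l} = \frac{1}{-221911} = - \frac{1}{221911}$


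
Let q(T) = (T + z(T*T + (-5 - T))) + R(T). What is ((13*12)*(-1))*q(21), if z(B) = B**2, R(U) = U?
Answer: -26873652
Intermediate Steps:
q(T) = (-5 + T**2 - T)**2 + 2*T (q(T) = (T + (T*T + (-5 - T))**2) + T = (T + (T**2 + (-5 - T))**2) + T = (T + (-5 + T**2 - T)**2) + T = (-5 + T**2 - T)**2 + 2*T)
((13*12)*(-1))*q(21) = ((13*12)*(-1))*((5 + 21 - 1*21**2)**2 + 2*21) = (156*(-1))*((5 + 21 - 1*441)**2 + 42) = -156*((5 + 21 - 441)**2 + 42) = -156*((-415)**2 + 42) = -156*(172225 + 42) = -156*172267 = -26873652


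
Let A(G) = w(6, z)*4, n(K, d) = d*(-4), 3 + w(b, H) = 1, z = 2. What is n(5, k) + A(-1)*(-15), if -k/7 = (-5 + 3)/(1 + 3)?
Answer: 106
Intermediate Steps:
w(b, H) = -2 (w(b, H) = -3 + 1 = -2)
k = 7/2 (k = -7*(-5 + 3)/(1 + 3) = -(-14)/4 = -7*(-½) = 7/2 ≈ 3.5000)
n(K, d) = -4*d
A(G) = -8 (A(G) = -2*4 = -8)
n(5, k) + A(-1)*(-15) = -4*7/2 - 8*(-15) = -14 + 120 = 106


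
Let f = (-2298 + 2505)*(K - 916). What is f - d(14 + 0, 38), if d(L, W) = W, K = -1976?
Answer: -598682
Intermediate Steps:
f = -598644 (f = (-2298 + 2505)*(-1976 - 916) = 207*(-2892) = -598644)
f - d(14 + 0, 38) = -598644 - 1*38 = -598644 - 38 = -598682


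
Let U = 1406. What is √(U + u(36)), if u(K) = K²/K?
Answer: √1442 ≈ 37.974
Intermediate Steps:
u(K) = K
√(U + u(36)) = √(1406 + 36) = √1442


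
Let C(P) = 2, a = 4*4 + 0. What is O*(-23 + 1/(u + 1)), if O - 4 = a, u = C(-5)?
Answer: -1360/3 ≈ -453.33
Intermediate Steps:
a = 16 (a = 16 + 0 = 16)
u = 2
O = 20 (O = 4 + 16 = 20)
O*(-23 + 1/(u + 1)) = 20*(-23 + 1/(2 + 1)) = 20*(-23 + 1/3) = 20*(-23 + ⅓) = 20*(-68/3) = -1360/3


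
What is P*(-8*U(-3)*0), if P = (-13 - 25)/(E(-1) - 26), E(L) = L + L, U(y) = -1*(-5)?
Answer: 0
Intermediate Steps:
U(y) = 5
E(L) = 2*L
P = 19/14 (P = (-13 - 25)/(2*(-1) - 26) = -38/(-2 - 26) = -38/(-28) = -38*(-1/28) = 19/14 ≈ 1.3571)
P*(-8*U(-3)*0) = 19*(-8*5*0)/14 = 19*(-40*0)/14 = (19/14)*0 = 0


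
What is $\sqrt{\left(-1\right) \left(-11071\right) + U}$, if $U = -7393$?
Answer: $\sqrt{3678} \approx 60.646$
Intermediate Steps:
$\sqrt{\left(-1\right) \left(-11071\right) + U} = \sqrt{\left(-1\right) \left(-11071\right) - 7393} = \sqrt{11071 - 7393} = \sqrt{3678}$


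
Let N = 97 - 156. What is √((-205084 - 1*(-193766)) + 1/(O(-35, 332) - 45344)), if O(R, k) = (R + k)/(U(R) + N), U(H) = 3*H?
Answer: I*√625938598585389274/7436713 ≈ 106.39*I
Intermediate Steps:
N = -59
O(R, k) = (R + k)/(-59 + 3*R) (O(R, k) = (R + k)/(3*R - 59) = (R + k)/(-59 + 3*R))
√((-205084 - 1*(-193766)) + 1/(O(-35, 332) - 45344)) = √((-205084 - 1*(-193766)) + 1/((-35 + 332)/(-59 + 3*(-35)) - 45344)) = √((-205084 + 193766) + 1/(297/(-59 - 105) - 45344)) = √(-11318 + 1/(297/(-164) - 45344)) = √(-11318 + 1/(-1/164*297 - 45344)) = √(-11318 + 1/(-297/164 - 45344)) = √(-11318 + 1/(-7436713/164)) = √(-11318 - 164/7436713) = √(-84168717898/7436713) = I*√625938598585389274/7436713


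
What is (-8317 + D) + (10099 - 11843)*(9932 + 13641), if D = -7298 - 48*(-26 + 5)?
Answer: -41125919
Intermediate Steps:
D = -6290 (D = -7298 - 48*(-21) = -7298 + 1008 = -6290)
(-8317 + D) + (10099 - 11843)*(9932 + 13641) = (-8317 - 6290) + (10099 - 11843)*(9932 + 13641) = -14607 - 1744*23573 = -14607 - 41111312 = -41125919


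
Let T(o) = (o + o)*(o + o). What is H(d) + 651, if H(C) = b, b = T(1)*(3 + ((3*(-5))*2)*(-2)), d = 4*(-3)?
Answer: 903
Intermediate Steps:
T(o) = 4*o² (T(o) = (2*o)*(2*o) = 4*o²)
d = -12
b = 252 (b = (4*1²)*(3 + ((3*(-5))*2)*(-2)) = (4*1)*(3 - 15*2*(-2)) = 4*(3 - 30*(-2)) = 4*(3 + 60) = 4*63 = 252)
H(C) = 252
H(d) + 651 = 252 + 651 = 903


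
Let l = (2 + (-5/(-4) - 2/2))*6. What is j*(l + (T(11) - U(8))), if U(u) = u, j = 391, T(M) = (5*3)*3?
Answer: 39491/2 ≈ 19746.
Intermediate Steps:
T(M) = 45 (T(M) = 15*3 = 45)
l = 27/2 (l = (2 + (-5*(-¼) - 2*½))*6 = (2 + (5/4 - 1))*6 = (2 + ¼)*6 = (9/4)*6 = 27/2 ≈ 13.500)
j*(l + (T(11) - U(8))) = 391*(27/2 + (45 - 1*8)) = 391*(27/2 + (45 - 8)) = 391*(27/2 + 37) = 391*(101/2) = 39491/2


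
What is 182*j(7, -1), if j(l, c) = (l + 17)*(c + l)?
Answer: 26208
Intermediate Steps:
j(l, c) = (17 + l)*(c + l)
182*j(7, -1) = 182*(7² + 17*(-1) + 17*7 - 1*7) = 182*(49 - 17 + 119 - 7) = 182*144 = 26208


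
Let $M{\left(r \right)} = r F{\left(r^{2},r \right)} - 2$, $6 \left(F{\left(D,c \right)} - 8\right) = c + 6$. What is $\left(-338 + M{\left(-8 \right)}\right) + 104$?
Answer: $- \frac{892}{3} \approx -297.33$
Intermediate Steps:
$F{\left(D,c \right)} = 9 + \frac{c}{6}$ ($F{\left(D,c \right)} = 8 + \frac{c + 6}{6} = 8 + \frac{6 + c}{6} = 8 + \left(1 + \frac{c}{6}\right) = 9 + \frac{c}{6}$)
$M{\left(r \right)} = -2 + r \left(9 + \frac{r}{6}\right)$ ($M{\left(r \right)} = r \left(9 + \frac{r}{6}\right) - 2 = -2 + r \left(9 + \frac{r}{6}\right)$)
$\left(-338 + M{\left(-8 \right)}\right) + 104 = \left(-338 + \left(-2 + \frac{1}{6} \left(-8\right) \left(54 - 8\right)\right)\right) + 104 = \left(-338 + \left(-2 + \frac{1}{6} \left(-8\right) 46\right)\right) + 104 = \left(-338 - \frac{190}{3}\right) + 104 = - \frac{1204}{3} + 104 = - \frac{892}{3}$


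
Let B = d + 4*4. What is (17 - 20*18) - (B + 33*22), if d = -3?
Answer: -1082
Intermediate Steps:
B = 13 (B = -3 + 4*4 = -3 + 16 = 13)
(17 - 20*18) - (B + 33*22) = (17 - 20*18) - (13 + 33*22) = (17 - 360) - (13 + 726) = -343 - 1*739 = -343 - 739 = -1082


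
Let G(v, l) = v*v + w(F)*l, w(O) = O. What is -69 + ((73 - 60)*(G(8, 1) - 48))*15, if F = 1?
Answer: 3246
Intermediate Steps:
G(v, l) = l + v**2 (G(v, l) = v*v + 1*l = v**2 + l = l + v**2)
-69 + ((73 - 60)*(G(8, 1) - 48))*15 = -69 + ((73 - 60)*((1 + 8**2) - 48))*15 = -69 + (13*((1 + 64) - 48))*15 = -69 + (13*(65 - 48))*15 = -69 + (13*17)*15 = -69 + 221*15 = -69 + 3315 = 3246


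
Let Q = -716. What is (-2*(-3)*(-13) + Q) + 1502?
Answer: 708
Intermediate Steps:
(-2*(-3)*(-13) + Q) + 1502 = (-2*(-3)*(-13) - 716) + 1502 = (6*(-13) - 716) + 1502 = (-78 - 716) + 1502 = -794 + 1502 = 708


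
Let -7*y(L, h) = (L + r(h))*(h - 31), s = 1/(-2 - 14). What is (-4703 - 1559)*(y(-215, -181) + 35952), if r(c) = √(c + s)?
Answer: -1290498008/7 - 331886*I*√2897/7 ≈ -1.8436e+8 - 2.5519e+6*I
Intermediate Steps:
s = -1/16 (s = 1/(-16) = -1/16 ≈ -0.062500)
r(c) = √(-1/16 + c) (r(c) = √(c - 1/16) = √(-1/16 + c))
y(L, h) = -(-31 + h)*(L + √(-1 + 16*h)/4)/7 (y(L, h) = -(L + √(-1 + 16*h)/4)*(h - 31)/7 = -(L + √(-1 + 16*h)/4)*(-31 + h)/7 = -(-31 + h)*(L + √(-1 + 16*h)/4)/7)
(-4703 - 1559)*(y(-215, -181) + 35952) = (-4703 - 1559)*(((31/7)*(-215) + 31*√(-1 + 16*(-181))/28 - ⅐*(-215)*(-181) - 1/28*(-181)*√(-1 + 16*(-181))) + 35952) = -6262*((-6665/7 + 31*√(-1 - 2896)/28 - 38915/7 - 1/28*(-181)*√(-1 - 2896)) + 35952) = -6262*((-6665/7 + 31*√(-2897)/28 - 38915/7 - 1/28*(-181)*√(-2897)) + 35952) = -6262*((-6665/7 + 31*(I*√2897)/28 - 38915/7 - 1/28*(-181)*I*√2897) + 35952) = -6262*((-6665/7 + 31*I*√2897/28 - 38915/7 + 181*I*√2897/28) + 35952) = -6262*((-45580/7 + 53*I*√2897/7) + 35952) = -6262*(206084/7 + 53*I*√2897/7) = -1290498008/7 - 331886*I*√2897/7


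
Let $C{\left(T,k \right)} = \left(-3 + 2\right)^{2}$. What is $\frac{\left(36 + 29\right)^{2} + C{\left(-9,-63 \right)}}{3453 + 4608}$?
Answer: $\frac{4226}{8061} \approx 0.52425$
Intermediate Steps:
$C{\left(T,k \right)} = 1$ ($C{\left(T,k \right)} = \left(-1\right)^{2} = 1$)
$\frac{\left(36 + 29\right)^{2} + C{\left(-9,-63 \right)}}{3453 + 4608} = \frac{\left(36 + 29\right)^{2} + 1}{3453 + 4608} = \frac{65^{2} + 1}{8061} = \left(4225 + 1\right) \frac{1}{8061} = 4226 \cdot \frac{1}{8061} = \frac{4226}{8061}$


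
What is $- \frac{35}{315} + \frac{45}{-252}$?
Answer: $- \frac{73}{252} \approx -0.28968$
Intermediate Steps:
$- \frac{35}{315} + \frac{45}{-252} = \left(-35\right) \frac{1}{315} + 45 \left(- \frac{1}{252}\right) = - \frac{1}{9} - \frac{5}{28} = - \frac{73}{252}$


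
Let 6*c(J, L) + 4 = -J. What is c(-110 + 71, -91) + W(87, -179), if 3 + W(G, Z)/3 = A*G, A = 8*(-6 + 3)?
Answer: -37603/6 ≈ -6267.2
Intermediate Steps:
A = -24 (A = 8*(-3) = -24)
W(G, Z) = -9 - 72*G (W(G, Z) = -9 + 3*(-24*G) = -9 - 72*G)
c(J, L) = -2/3 - J/6 (c(J, L) = -2/3 + (-J)/6 = -2/3 - J/6)
c(-110 + 71, -91) + W(87, -179) = (-2/3 - (-110 + 71)/6) + (-9 - 72*87) = (-2/3 - 1/6*(-39)) + (-9 - 6264) = (-2/3 + 13/2) - 6273 = 35/6 - 6273 = -37603/6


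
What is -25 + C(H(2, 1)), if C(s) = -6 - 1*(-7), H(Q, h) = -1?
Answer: -24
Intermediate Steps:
C(s) = 1 (C(s) = -6 + 7 = 1)
-25 + C(H(2, 1)) = -25 + 1 = -24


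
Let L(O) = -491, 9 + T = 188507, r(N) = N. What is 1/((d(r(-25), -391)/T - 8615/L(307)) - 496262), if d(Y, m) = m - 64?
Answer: -92552518/45928674000851 ≈ -2.0151e-6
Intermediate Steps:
d(Y, m) = -64 + m
T = 188498 (T = -9 + 188507 = 188498)
1/((d(r(-25), -391)/T - 8615/L(307)) - 496262) = 1/(((-64 - 391)/188498 - 8615/(-491)) - 496262) = 1/((-455*1/188498 - 8615*(-1/491)) - 496262) = 1/((-455/188498 + 8615/491) - 496262) = 1/(1623686865/92552518 - 496262) = 1/(-45928674000851/92552518) = -92552518/45928674000851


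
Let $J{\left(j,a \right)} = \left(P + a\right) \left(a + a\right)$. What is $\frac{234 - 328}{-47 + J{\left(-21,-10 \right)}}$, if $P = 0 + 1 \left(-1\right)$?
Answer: $- \frac{94}{173} \approx -0.54335$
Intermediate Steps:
$P = -1$ ($P = 0 - 1 = -1$)
$J{\left(j,a \right)} = 2 a \left(-1 + a\right)$ ($J{\left(j,a \right)} = \left(-1 + a\right) \left(a + a\right) = \left(-1 + a\right) 2 a = 2 a \left(-1 + a\right)$)
$\frac{234 - 328}{-47 + J{\left(-21,-10 \right)}} = \frac{234 - 328}{-47 + 2 \left(-10\right) \left(-1 - 10\right)} = - \frac{94}{-47 + 2 \left(-10\right) \left(-11\right)} = - \frac{94}{-47 + 220} = - \frac{94}{173}$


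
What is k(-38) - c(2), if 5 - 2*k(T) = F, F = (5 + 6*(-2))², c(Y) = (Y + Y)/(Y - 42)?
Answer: -219/10 ≈ -21.900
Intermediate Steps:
c(Y) = 2*Y/(-42 + Y) (c(Y) = (2*Y)/(-42 + Y) = 2*Y/(-42 + Y))
F = 49 (F = (5 - 12)² = (-7)² = 49)
k(T) = -22 (k(T) = 5/2 - ½*49 = 5/2 - 49/2 = -22)
k(-38) - c(2) = -22 - 2*2/(-42 + 2) = -22 - 2*2/(-40) = -22 - 2*2*(-1)/40 = -22 - 1*(-⅒) = -22 + ⅒ = -219/10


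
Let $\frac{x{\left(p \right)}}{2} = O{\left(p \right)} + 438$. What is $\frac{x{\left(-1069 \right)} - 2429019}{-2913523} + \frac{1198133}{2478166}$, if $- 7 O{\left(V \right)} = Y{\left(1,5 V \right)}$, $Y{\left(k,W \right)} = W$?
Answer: $\frac{66530414753539}{50541355471726} \approx 1.3164$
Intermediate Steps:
$O{\left(V \right)} = - \frac{5 V}{7}$
$x{\left(p \right)} = 876 - \frac{10 p}{7}$ ($x{\left(p \right)} = 2 \left(- \frac{5 p}{7} + 438\right) = 2 \left(438 - \frac{5 p}{7}\right) = 876 - \frac{10 p}{7}$)
$\frac{x{\left(-1069 \right)} - 2429019}{-2913523} + \frac{1198133}{2478166} = \frac{\left(876 - - \frac{10690}{7}\right) - 2429019}{-2913523} + \frac{1198133}{2478166} = \left(\left(876 + \frac{10690}{7}\right) - 2429019\right) \left(- \frac{1}{2913523}\right) + 1198133 \cdot \frac{1}{2478166} = \left(\frac{16822}{7} - 2429019\right) \left(- \frac{1}{2913523}\right) + \frac{1198133}{2478166} = \left(- \frac{16986311}{7}\right) \left(- \frac{1}{2913523}\right) + \frac{1198133}{2478166} = \frac{16986311}{20394661} + \frac{1198133}{2478166} = \frac{66530414753539}{50541355471726}$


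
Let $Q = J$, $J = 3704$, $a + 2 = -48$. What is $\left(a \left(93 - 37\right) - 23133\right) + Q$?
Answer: $-22229$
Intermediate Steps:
$a = -50$ ($a = -2 - 48 = -50$)
$Q = 3704$
$\left(a \left(93 - 37\right) - 23133\right) + Q = \left(- 50 \left(93 - 37\right) - 23133\right) + 3704 = \left(\left(-50\right) 56 - 23133\right) + 3704 = \left(-2800 - 23133\right) + 3704 = -25933 + 3704 = -22229$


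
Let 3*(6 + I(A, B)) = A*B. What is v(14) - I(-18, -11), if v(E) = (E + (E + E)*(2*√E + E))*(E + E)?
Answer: 11308 + 1568*√14 ≈ 17175.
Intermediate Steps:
v(E) = 2*E*(E + 2*E*(E + 2*√E)) (v(E) = (E + (2*E)*(E + 2*√E))*(2*E) = (E + 2*E*(E + 2*√E))*(2*E) = 2*E*(E + 2*E*(E + 2*√E)))
I(A, B) = -6 + A*B/3 (I(A, B) = -6 + (A*B)/3 = -6 + A*B/3)
v(14) - I(-18, -11) = (2*14² + 4*14³ + 8*14^(5/2)) - (-6 + (⅓)*(-18)*(-11)) = (2*196 + 4*2744 + 8*(196*√14)) - (-6 + 66) = (392 + 10976 + 1568*√14) - 1*60 = (11368 + 1568*√14) - 60 = 11308 + 1568*√14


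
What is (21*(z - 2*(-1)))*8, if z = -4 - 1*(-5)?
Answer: 504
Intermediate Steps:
z = 1 (z = -4 + 5 = 1)
(21*(z - 2*(-1)))*8 = (21*(1 - 2*(-1)))*8 = (21*(1 + 2))*8 = (21*3)*8 = 63*8 = 504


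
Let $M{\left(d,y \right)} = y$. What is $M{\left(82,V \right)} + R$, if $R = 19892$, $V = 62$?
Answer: $19954$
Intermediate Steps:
$M{\left(82,V \right)} + R = 62 + 19892 = 19954$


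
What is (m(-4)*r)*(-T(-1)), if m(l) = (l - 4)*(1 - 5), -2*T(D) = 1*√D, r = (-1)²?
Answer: 16*I ≈ 16.0*I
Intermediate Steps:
r = 1
T(D) = -√D/2
m(l) = 16 - 4*l (m(l) = (-4 + l)*(-4) = 16 - 4*l)
(m(-4)*r)*(-T(-1)) = ((16 - 4*(-4))*1)*(-(-1)*√(-1)/2) = ((16 + 16)*1)*(-(-1)*I/2) = (32*1)*(I/2) = 32*(I/2) = 16*I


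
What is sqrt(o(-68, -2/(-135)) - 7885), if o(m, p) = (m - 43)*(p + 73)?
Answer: I*sqrt(3597670)/15 ≈ 126.45*I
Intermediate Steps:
o(m, p) = (-43 + m)*(73 + p)
sqrt(o(-68, -2/(-135)) - 7885) = sqrt((-3139 - (-86)/(-135) + 73*(-68) - (-136)/(-135)) - 7885) = sqrt((-3139 - (-86)*(-1)/135 - 4964 - (-136)*(-1)/135) - 7885) = sqrt((-3139 - 43*2/135 - 4964 - 68*2/135) - 7885) = sqrt((-3139 - 86/135 - 4964 - 136/135) - 7885) = sqrt(-364709/45 - 7885) = sqrt(-719534/45) = I*sqrt(3597670)/15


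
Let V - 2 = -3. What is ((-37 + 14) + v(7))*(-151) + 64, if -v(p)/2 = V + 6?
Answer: 5047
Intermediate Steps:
V = -1 (V = 2 - 3 = -1)
v(p) = -10 (v(p) = -2*(-1 + 6) = -2*5 = -10)
((-37 + 14) + v(7))*(-151) + 64 = ((-37 + 14) - 10)*(-151) + 64 = (-23 - 10)*(-151) + 64 = -33*(-151) + 64 = 4983 + 64 = 5047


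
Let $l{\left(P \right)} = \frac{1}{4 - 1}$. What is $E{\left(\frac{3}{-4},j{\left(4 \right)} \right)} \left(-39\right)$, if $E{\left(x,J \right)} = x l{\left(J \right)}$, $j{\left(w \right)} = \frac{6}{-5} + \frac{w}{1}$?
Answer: $\frac{39}{4} \approx 9.75$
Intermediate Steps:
$l{\left(P \right)} = \frac{1}{3}$
$j{\left(w \right)} = - \frac{6}{5} + w$ ($j{\left(w \right)} = 6 \left(- \frac{1}{5}\right) + w 1 = - \frac{6}{5} + w$)
$E{\left(x,J \right)} = \frac{x}{3}$ ($E{\left(x,J \right)} = x \frac{1}{3} = \frac{x}{3}$)
$E{\left(\frac{3}{-4},j{\left(4 \right)} \right)} \left(-39\right) = \frac{3 \frac{1}{-4}}{3} \left(-39\right) = \frac{3 \left(- \frac{1}{4}\right)}{3} \left(-39\right) = \frac{1}{3} \left(- \frac{3}{4}\right) \left(-39\right) = \left(- \frac{1}{4}\right) \left(-39\right) = \frac{39}{4}$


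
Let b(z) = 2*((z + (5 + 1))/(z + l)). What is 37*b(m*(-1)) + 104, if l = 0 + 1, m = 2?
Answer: -192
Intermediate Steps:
l = 1
b(z) = 2*(6 + z)/(1 + z) (b(z) = 2*((z + (5 + 1))/(z + 1)) = 2*((z + 6)/(1 + z)) = 2*((6 + z)/(1 + z)) = 2*(6 + z)/(1 + z))
37*b(m*(-1)) + 104 = 37*(2*(6 + 2*(-1))/(1 + 2*(-1))) + 104 = 37*(2*(6 - 2)/(1 - 2)) + 104 = 37*(2*4/(-1)) + 104 = 37*(2*(-1)*4) + 104 = 37*(-8) + 104 = -296 + 104 = -192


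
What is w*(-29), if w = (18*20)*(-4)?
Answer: 41760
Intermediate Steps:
w = -1440 (w = 360*(-4) = -1440)
w*(-29) = -1440*(-29) = 41760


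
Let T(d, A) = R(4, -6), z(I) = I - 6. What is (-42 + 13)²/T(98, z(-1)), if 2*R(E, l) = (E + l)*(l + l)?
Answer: 841/12 ≈ 70.083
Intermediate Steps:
z(I) = -6 + I
R(E, l) = l*(E + l) (R(E, l) = ((E + l)*(l + l))/2 = ((E + l)*(2*l))/2 = (2*l*(E + l))/2 = l*(E + l))
T(d, A) = 12 (T(d, A) = -6*(4 - 6) = -6*(-2) = 12)
(-42 + 13)²/T(98, z(-1)) = (-42 + 13)²/12 = (-29)²*(1/12) = 841*(1/12) = 841/12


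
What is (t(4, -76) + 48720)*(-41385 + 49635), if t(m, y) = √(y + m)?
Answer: 401940000 + 49500*I*√2 ≈ 4.0194e+8 + 70004.0*I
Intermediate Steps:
t(m, y) = √(m + y)
(t(4, -76) + 48720)*(-41385 + 49635) = (√(4 - 76) + 48720)*(-41385 + 49635) = (√(-72) + 48720)*8250 = (6*I*√2 + 48720)*8250 = (48720 + 6*I*√2)*8250 = 401940000 + 49500*I*√2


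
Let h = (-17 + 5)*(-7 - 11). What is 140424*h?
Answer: 30331584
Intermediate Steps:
h = 216 (h = -12*(-18) = 216)
140424*h = 140424*216 = 30331584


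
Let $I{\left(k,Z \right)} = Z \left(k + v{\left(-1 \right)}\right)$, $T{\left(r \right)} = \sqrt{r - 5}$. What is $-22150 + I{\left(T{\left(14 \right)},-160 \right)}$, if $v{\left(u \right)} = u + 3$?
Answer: $-22950$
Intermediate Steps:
$v{\left(u \right)} = 3 + u$
$T{\left(r \right)} = \sqrt{-5 + r}$
$I{\left(k,Z \right)} = Z \left(2 + k\right)$ ($I{\left(k,Z \right)} = Z \left(k + \left(3 - 1\right)\right) = Z \left(k + 2\right) = Z \left(2 + k\right)$)
$-22150 + I{\left(T{\left(14 \right)},-160 \right)} = -22150 - 160 \left(2 + \sqrt{-5 + 14}\right) = -22150 - 160 \left(2 + \sqrt{9}\right) = -22150 - 160 \left(2 + 3\right) = -22150 - 800 = -22950$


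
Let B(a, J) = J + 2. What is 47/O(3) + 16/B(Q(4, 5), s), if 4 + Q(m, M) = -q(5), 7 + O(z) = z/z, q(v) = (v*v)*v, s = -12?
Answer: -283/30 ≈ -9.4333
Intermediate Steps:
q(v) = v³ (q(v) = v²*v = v³)
O(z) = -6 (O(z) = -7 + z/z = -7 + 1 = -6)
Q(m, M) = -129 (Q(m, M) = -4 - 1*5³ = -4 - 1*125 = -4 - 125 = -129)
B(a, J) = 2 + J
47/O(3) + 16/B(Q(4, 5), s) = 47/(-6) + 16/(2 - 12) = 47*(-⅙) + 16/(-10) = -47/6 + 16*(-⅒) = -47/6 - 8/5 = -283/30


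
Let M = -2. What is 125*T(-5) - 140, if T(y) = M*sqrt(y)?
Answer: -140 - 250*I*sqrt(5) ≈ -140.0 - 559.02*I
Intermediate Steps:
T(y) = -2*sqrt(y)
125*T(-5) - 140 = 125*(-2*I*sqrt(5)) - 140 = -250*I*sqrt(5) - 140 = -140 - 250*I*sqrt(5)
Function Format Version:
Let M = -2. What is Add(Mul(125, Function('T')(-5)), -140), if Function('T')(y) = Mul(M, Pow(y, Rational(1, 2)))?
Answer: Add(-140, Mul(-250, I, Pow(5, Rational(1, 2)))) ≈ Add(-140.00, Mul(-559.02, I))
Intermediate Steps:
Function('T')(y) = Mul(-2, Pow(y, Rational(1, 2)))
Add(Mul(125, Function('T')(-5)), -140) = Add(Mul(125, Mul(-2, Pow(-5, Rational(1, 2)))), -140) = Add(Mul(125, Mul(-2, Mul(I, Pow(5, Rational(1, 2))))), -140) = Add(Mul(125, Mul(-2, I, Pow(5, Rational(1, 2)))), -140) = Add(Mul(-250, I, Pow(5, Rational(1, 2))), -140) = Add(-140, Mul(-250, I, Pow(5, Rational(1, 2))))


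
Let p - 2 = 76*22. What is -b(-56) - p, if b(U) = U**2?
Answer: -4810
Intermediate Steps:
p = 1674 (p = 2 + 76*22 = 2 + 1672 = 1674)
-b(-56) - p = -1*(-56)**2 - 1*1674 = -1*3136 - 1674 = -3136 - 1674 = -4810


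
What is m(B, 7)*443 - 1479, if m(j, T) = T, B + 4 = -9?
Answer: 1622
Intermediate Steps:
B = -13 (B = -4 - 9 = -13)
m(B, 7)*443 - 1479 = 7*443 - 1479 = 3101 - 1479 = 1622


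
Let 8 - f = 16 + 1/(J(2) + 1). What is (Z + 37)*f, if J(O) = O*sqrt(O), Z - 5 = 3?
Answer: -2475/7 - 90*sqrt(2)/7 ≈ -371.75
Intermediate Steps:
Z = 8 (Z = 5 + 3 = 8)
J(O) = O**(3/2)
f = -8 - 1/(1 + 2*sqrt(2)) (f = 8 - (16 + 1/(2**(3/2) + 1)) = 8 - (16 + 1/(2*sqrt(2) + 1)) = 8 - (16 + 1/(1 + 2*sqrt(2))) = 8 + (-16 - 1/(1 + 2*sqrt(2))) = -8 - 1/(1 + 2*sqrt(2)) ≈ -8.2612)
(Z + 37)*f = (8 + 37)*(-55/7 - 2*sqrt(2)/7) = 45*(-55/7 - 2*sqrt(2)/7) = -2475/7 - 90*sqrt(2)/7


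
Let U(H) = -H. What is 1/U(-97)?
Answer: 1/97 ≈ 0.010309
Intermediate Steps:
1/U(-97) = 1/(-1*(-97)) = 1/97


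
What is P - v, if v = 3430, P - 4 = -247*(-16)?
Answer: 526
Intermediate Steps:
P = 3956 (P = 4 - 247*(-16) = 4 + 3952 = 3956)
P - v = 3956 - 1*3430 = 3956 - 3430 = 526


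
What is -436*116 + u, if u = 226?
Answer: -50350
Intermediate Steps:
-436*116 + u = -436*116 + 226 = -50576 + 226 = -50350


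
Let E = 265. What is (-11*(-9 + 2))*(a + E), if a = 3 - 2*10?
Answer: 19096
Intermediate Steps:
a = -17 (a = 3 - 20 = -17)
(-11*(-9 + 2))*(a + E) = (-11*(-9 + 2))*(-17 + 265) = -11*(-7)*248 = 77*248 = 19096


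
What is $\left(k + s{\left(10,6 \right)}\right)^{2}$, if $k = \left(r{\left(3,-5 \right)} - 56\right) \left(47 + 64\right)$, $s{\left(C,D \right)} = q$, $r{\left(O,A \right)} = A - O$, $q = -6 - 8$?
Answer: $50665924$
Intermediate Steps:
$q = -14$ ($q = -6 - 8 = -14$)
$s{\left(C,D \right)} = -14$
$k = -7104$ ($k = \left(\left(-5 - 3\right) - 56\right) \left(47 + 64\right) = \left(\left(-5 - 3\right) - 56\right) 111 = \left(-8 - 56\right) 111 = \left(-64\right) 111 = -7104$)
$\left(k + s{\left(10,6 \right)}\right)^{2} = \left(-7104 - 14\right)^{2} = \left(-7118\right)^{2} = 50665924$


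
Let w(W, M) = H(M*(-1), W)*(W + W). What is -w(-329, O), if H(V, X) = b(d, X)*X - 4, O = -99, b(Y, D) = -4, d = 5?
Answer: 863296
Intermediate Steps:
H(V, X) = -4 - 4*X (H(V, X) = -4*X - 4 = -4 - 4*X)
w(W, M) = 2*W*(-4 - 4*W) (w(W, M) = (-4 - 4*W)*(W + W) = (-4 - 4*W)*(2*W) = 2*W*(-4 - 4*W))
-w(-329, O) = -8*(-329)*(-1 - 1*(-329)) = -8*(-329)*(-1 + 329) = -8*(-329)*328 = -1*(-863296) = 863296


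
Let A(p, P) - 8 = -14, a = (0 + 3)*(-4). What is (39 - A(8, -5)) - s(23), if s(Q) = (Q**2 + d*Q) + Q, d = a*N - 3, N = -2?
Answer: -990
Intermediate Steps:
a = -12 (a = 3*(-4) = -12)
A(p, P) = -6 (A(p, P) = 8 - 14 = -6)
d = 21 (d = -12*(-2) - 3 = 24 - 3 = 21)
s(Q) = Q**2 + 22*Q (s(Q) = (Q**2 + 21*Q) + Q = Q**2 + 22*Q)
(39 - A(8, -5)) - s(23) = (39 - 1*(-6)) - 23*(22 + 23) = (39 + 6) - 23*45 = 45 - 1*1035 = 45 - 1035 = -990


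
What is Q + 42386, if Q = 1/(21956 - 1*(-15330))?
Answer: 1580404397/37286 ≈ 42386.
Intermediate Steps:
Q = 1/37286 (Q = 1/(21956 + 15330) = 1/37286 ≈ 2.6820e-5)
Q + 42386 = 1/37286 + 42386 = 1580404397/37286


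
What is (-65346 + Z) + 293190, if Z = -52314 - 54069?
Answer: 121461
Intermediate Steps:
Z = -106383
(-65346 + Z) + 293190 = (-65346 - 106383) + 293190 = -171729 + 293190 = 121461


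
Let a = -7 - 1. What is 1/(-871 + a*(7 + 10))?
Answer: -1/1007 ≈ -0.00099305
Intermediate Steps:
a = -8
1/(-871 + a*(7 + 10)) = 1/(-871 - 8*(7 + 10)) = 1/(-871 - 8*17) = 1/(-871 - 136) = 1/(-1007) = -1/1007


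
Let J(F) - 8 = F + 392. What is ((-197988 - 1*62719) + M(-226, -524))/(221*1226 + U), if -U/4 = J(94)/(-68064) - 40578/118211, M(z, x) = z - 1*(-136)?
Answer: -262293763012836/272502420180461 ≈ -0.96254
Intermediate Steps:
M(z, x) = 136 + z (M(z, x) = z + 136 = 136 + z)
J(F) = 400 + F (J(F) = 8 + (F + 392) = 8 + (392 + F) = 400 + F)
U = 1410148613/1005739188 (U = -4*((400 + 94)/(-68064) - 40578/118211) = -4*(494*(-1/68064) - 40578*1/118211) = -4*(-247/34032 - 40578/118211) = -4*(-1410148613/4022956752) = 1410148613/1005739188 ≈ 1.4021)
((-197988 - 1*62719) + M(-226, -524))/(221*1226 + U) = ((-197988 - 1*62719) + (136 - 226))/(221*1226 + 1410148613/1005739188) = ((-197988 - 62719) - 90)/(270946 + 1410148613/1005739188) = (-260707 - 90)/(272502420180461/1005739188) = -260797*1005739188/272502420180461 = -262293763012836/272502420180461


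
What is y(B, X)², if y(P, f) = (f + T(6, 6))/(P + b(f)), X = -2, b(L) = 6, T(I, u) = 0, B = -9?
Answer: 4/9 ≈ 0.44444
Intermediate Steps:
y(P, f) = f/(6 + P) (y(P, f) = (f + 0)/(P + 6) = f/(6 + P))
y(B, X)² = (-2/(6 - 9))² = (-2/(-3))² = (-2*(-⅓))² = (⅔)² = 4/9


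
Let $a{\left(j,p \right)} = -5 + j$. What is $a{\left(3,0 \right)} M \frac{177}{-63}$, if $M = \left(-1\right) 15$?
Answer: $- \frac{590}{7} \approx -84.286$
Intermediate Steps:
$M = -15$
$a{\left(3,0 \right)} M \frac{177}{-63} = \left(-5 + 3\right) \left(-15\right) \frac{177}{-63} = \left(-2\right) \left(-15\right) 177 \left(- \frac{1}{63}\right) = 30 \left(- \frac{59}{21}\right) = - \frac{590}{7}$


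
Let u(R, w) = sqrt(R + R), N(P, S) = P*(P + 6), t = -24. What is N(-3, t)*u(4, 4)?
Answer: -18*sqrt(2) ≈ -25.456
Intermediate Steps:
N(P, S) = P*(6 + P)
u(R, w) = sqrt(2)*sqrt(R) (u(R, w) = sqrt(2*R) = sqrt(2)*sqrt(R))
N(-3, t)*u(4, 4) = (-3*(6 - 3))*(sqrt(2)*sqrt(4)) = (-3*3)*(sqrt(2)*2) = -18*sqrt(2)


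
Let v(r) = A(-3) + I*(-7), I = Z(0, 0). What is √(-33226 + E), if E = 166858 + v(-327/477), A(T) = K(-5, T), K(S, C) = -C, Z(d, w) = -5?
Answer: √133670 ≈ 365.61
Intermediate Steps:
I = -5
A(T) = -T
v(r) = 38 (v(r) = -1*(-3) - 5*(-7) = 3 + 35 = 38)
E = 166896 (E = 166858 + 38 = 166896)
√(-33226 + E) = √(-33226 + 166896) = √133670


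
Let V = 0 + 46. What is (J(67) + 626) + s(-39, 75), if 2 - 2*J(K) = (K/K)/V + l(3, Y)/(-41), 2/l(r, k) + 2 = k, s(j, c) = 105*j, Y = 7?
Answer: -65406593/18860 ≈ -3468.0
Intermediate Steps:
l(r, k) = 2/(-2 + k)
V = 46
J(K) = 18747/18860 (J(K) = 1 - ((K/K)/46 + (2/(-2 + 7))/(-41))/2 = 1 - (1*(1/46) + (2/5)*(-1/41))/2 = 1 - (1/46 + (2*(⅕))*(-1/41))/2 = 1 - (1/46 + (⅖)*(-1/41))/2 = 1 - (1/46 - 2/205)/2 = 1 - ½*113/9430 = 1 - 113/18860 = 18747/18860)
(J(67) + 626) + s(-39, 75) = (18747/18860 + 626) + 105*(-39) = 11825107/18860 - 4095 = -65406593/18860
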